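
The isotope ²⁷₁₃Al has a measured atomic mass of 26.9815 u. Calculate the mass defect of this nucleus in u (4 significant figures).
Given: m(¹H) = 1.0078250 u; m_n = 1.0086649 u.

Z = 13, so N = A − Z = 27 − 13 = 14.
Total constituent mass: 13 × 1.0078250 + 14 × 1.0086649 = 27.2230336 u
The mass defect is 27.2230336 − 26.9815 = 0.2415336 u.

0.2415 u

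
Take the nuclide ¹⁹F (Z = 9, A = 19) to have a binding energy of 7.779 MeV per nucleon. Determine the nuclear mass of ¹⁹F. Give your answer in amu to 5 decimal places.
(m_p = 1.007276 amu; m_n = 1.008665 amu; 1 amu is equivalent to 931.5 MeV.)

18.99346 amu

Total binding energy = 19 × 7.779 = 147.801 MeV
Mass defect = 147.801 MeV / (931.5 MeV/amu) = 0.1586699 amu
Constituent mass = 9(1.007276) + 10(1.008665) = 19.152134 amu
Nuclear mass = 19.152134 − 0.1586699 = 18.9934641 amu ≈ 18.99346 amu (to 5 decimal places)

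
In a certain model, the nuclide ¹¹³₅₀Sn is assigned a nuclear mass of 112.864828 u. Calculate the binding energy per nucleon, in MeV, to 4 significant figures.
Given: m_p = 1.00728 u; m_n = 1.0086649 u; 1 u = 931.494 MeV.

The nucleus contains 50 protons and 113 − 50 = 63 neutrons.
Σm = 50·m_p + 63·m_n = 50.36400 + 63.5458887 = 113.9098887 u
Mass defect Δm = 113.9098887 − 112.864828 = 1.0450607 u
Binding energy = Δm·c² = 1.0450607 × 931.494 MeV/u = 973.468 MeV
Per nucleon: 973.468 / 113 = 8.615 MeV

8.615 MeV/nucleon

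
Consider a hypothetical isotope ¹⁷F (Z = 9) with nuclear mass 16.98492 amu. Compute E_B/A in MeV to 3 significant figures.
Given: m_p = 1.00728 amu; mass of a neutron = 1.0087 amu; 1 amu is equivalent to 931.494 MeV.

With 9 protons and 8 neutrons (A = 17):
Mass of separated nucleons = 9(1.00728) + 8(1.0087) = 9.06552 + 8.0696 = 17.13512 amu
Δm = 17.13512 − 16.98492 = 0.15020 amu
E_B = 0.15020 × 931.494 = 139.910 MeV
BE/A = 139.910 MeV / 17 = 8.230 MeV/nucleon

8.23 MeV/nucleon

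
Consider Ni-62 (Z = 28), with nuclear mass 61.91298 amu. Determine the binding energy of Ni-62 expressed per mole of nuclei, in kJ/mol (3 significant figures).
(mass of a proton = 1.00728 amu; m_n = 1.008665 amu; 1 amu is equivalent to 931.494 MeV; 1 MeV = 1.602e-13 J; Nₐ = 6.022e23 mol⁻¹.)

Total constituent mass: 28 × 1.00728 + 34 × 1.008665 = 62.498450 amu
Δm = 62.498450 − 61.91298 = 0.585470 amu
E_B = 0.585470 × 931.494 = 545.362 MeV
Per nucleus in joules: 545.362 MeV × 1.602e-13 J/MeV = 8.7367e-11 J
Per mole: 8.7367e-11 J × 6.022e23 mol⁻¹ = 5.2612e+13 J/mol

5.26e+10 kJ/mol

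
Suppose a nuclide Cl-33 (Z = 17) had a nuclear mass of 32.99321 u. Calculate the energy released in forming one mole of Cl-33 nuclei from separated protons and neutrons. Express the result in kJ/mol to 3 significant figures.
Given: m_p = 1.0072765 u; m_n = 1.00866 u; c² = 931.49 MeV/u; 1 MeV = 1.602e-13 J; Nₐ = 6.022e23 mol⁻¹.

Total constituent mass: 17 × 1.0072765 + 16 × 1.00866 = 33.2622605 u
The mass defect is 33.2622605 − 32.99321 = 0.2690505 u.
Converting to energy: 0.2690505 u × 931.49 MeV/u = 250.618 MeV
Per nucleus in joules: 250.618 MeV × 1.602e-13 J/MeV = 4.0149e-11 J
Per mole: 4.0149e-11 J × 6.022e23 mol⁻¹ = 2.4178e+13 J/mol

2.42e+10 kJ/mol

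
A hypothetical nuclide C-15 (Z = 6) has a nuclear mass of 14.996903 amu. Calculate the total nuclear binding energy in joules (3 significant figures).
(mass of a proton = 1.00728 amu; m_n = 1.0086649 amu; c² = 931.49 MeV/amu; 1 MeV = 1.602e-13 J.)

1.86e-11 J

With 6 protons and 9 neutrons (A = 15):
Mass of separated nucleons = 6(1.00728) + 9(1.0086649) = 6.04368 + 9.0779841 = 15.1216641 amu
Δm = 15.1216641 − 14.996903 = 0.1247611 amu
Binding energy = Δm·c² = 0.1247611 × 931.49 MeV/amu = 116.214 MeV
In joules: 116.214 MeV × 1.602e-13 J/MeV = 1.8617e-11 J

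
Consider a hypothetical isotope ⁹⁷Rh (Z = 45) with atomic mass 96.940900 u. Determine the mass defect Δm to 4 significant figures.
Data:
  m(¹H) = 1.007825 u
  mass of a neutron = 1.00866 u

Σm = 45·m(¹H) + 52·m_n = 45.352125 + 52.45032 = 97.802445 u
Δm = 97.802445 − 96.940900 = 0.861545 u

0.8615 u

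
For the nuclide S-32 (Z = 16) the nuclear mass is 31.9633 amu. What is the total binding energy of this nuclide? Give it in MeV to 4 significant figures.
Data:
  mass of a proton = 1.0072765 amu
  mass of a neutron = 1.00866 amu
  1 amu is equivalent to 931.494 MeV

271.7 MeV

Z = 16, so N = A − Z = 32 − 16 = 16.
Total constituent mass: 16 × 1.0072765 + 16 × 1.00866 = 32.2549840 amu
Mass defect Δm = 32.2549840 − 31.9633 = 0.2916840 amu
E_B = 0.2916840 × 931.494 = 271.702 MeV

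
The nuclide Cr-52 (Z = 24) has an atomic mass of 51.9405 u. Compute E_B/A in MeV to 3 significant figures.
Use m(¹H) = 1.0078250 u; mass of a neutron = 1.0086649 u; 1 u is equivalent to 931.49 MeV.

8.78 MeV/nucleon

With 24 protons and 28 neutrons (A = 52):
Mass of separated nucleons = 24(1.0078250) + 28(1.0086649) = 24.1878000 + 28.2426172 = 52.4304172 u
Mass defect Δm = 52.4304172 − 51.9405 = 0.4899172 u
Binding energy = Δm·c² = 0.4899172 × 931.49 MeV/u = 456.353 MeV
Dividing by A = 52 gives 8.776 MeV per nucleon.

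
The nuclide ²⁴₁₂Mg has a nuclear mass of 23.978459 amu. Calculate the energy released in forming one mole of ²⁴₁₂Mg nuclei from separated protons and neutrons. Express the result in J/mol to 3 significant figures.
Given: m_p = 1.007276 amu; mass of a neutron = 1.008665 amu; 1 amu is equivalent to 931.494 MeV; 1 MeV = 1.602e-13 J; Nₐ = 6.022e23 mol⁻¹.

1.91e+13 J/mol

Z = 12, so N = A − Z = 24 − 12 = 12.
Total constituent mass: 12 × 1.007276 + 12 × 1.008665 = 24.191292 amu
Mass defect Δm = 24.191292 − 23.978459 = 0.212833 amu
Binding energy = Δm·c² = 0.212833 × 931.494 MeV/amu = 198.253 MeV
Per nucleus in joules: 198.253 MeV × 1.602e-13 J/MeV = 3.1760e-11 J
Per mole: 3.1760e-11 J × 6.022e23 mol⁻¹ = 1.9126e+13 J/mol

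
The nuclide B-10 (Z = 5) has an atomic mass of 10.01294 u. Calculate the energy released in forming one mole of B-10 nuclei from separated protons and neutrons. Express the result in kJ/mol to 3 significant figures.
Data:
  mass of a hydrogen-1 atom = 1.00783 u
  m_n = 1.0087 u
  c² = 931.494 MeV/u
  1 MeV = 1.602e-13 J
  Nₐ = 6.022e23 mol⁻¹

The nucleus contains 5 protons and 10 − 5 = 5 neutrons.
Mass of separated nucleons = 5(1.00783) + 5(1.0087) = 5.03915 + 5.0435 = 10.08265 u
The mass defect is 10.08265 − 10.01294 = 0.06971 u.
Converting to energy: 0.06971 u × 931.494 MeV/u = 64.9344 MeV
Per nucleus in joules: 64.9344 MeV × 1.602e-13 J/MeV = 1.0402e-11 J
Per mole: 1.0402e-11 J × 6.022e23 mol⁻¹ = 6.2641e+12 J/mol

6.26e+09 kJ/mol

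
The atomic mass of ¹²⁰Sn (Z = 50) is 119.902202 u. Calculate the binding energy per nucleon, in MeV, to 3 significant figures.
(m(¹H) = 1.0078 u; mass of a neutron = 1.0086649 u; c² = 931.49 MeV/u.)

8.49 MeV/nucleon

The nucleus contains 50 protons and 120 − 50 = 70 neutrons.
Mass of separated nucleons = 50(1.0078) + 70(1.0086649) = 50.3900 + 70.6065430 = 120.9965430 u
Mass defect Δm = 120.9965430 − 119.902202 = 1.0943410 u
Binding energy = Δm·c² = 1.0943410 × 931.49 MeV/u = 1019.368 MeV
BE/A = 1019.368 MeV / 120 = 8.4947 MeV/nucleon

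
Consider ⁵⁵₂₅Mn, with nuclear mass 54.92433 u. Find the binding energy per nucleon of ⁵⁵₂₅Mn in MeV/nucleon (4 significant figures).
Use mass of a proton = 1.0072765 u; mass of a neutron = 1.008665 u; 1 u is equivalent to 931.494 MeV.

Total constituent mass: 25 × 1.0072765 + 30 × 1.008665 = 55.4418625 u
The mass defect is 55.4418625 − 54.92433 = 0.5175325 u.
E_B = 0.5175325 × 931.494 = 482.078 MeV
Per nucleon: 482.078 / 55 = 8.765 MeV

8.765 MeV/nucleon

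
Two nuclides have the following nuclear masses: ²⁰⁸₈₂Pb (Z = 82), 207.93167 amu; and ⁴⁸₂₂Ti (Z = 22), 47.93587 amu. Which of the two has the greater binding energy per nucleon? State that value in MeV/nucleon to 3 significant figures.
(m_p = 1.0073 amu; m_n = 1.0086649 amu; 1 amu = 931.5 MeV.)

⁴⁸₂₂Ti; 8.73 MeV/nucleon

²⁰⁸₈₂Pb: Σm = 82(1.0073) + 126(1.0086649) = 209.6903774 amu; Δm = 1.7587074 amu; E_B = 1638.2 MeV; E_B/A = 7.876 MeV
⁴⁸₂₂Ti: Σm = 22(1.0073) + 26(1.0086649) = 48.3858874 amu; Δm = 0.4500174 amu; E_B = 419.19 MeV; E_B/A = 8.733 MeV
⁴⁸₂₂Ti has the higher binding energy per nucleon, so it is the more tightly bound nucleus.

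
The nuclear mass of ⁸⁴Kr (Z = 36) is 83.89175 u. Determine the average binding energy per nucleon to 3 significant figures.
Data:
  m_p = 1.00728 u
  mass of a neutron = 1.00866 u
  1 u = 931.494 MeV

8.72 MeV/nucleon

With 36 protons and 48 neutrons (A = 84):
Total constituent mass: 36 × 1.00728 + 48 × 1.00866 = 84.67776 u
Mass defect Δm = 84.67776 − 83.89175 = 0.78601 u
E_B = 0.78601 × 931.494 = 732.164 MeV
BE/A = 732.164 MeV / 84 = 8.716 MeV/nucleon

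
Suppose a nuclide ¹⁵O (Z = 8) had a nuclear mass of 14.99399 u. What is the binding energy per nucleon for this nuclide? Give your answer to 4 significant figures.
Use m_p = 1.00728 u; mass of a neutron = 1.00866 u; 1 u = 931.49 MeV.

7.754 MeV/nucleon

Total constituent mass: 8 × 1.00728 + 7 × 1.00866 = 15.11886 u
The mass defect is 15.11886 − 14.99399 = 0.12487 u.
E_B = 0.12487 × 931.49 = 116.315 MeV
Dividing by A = 15 gives 7.754 MeV per nucleon.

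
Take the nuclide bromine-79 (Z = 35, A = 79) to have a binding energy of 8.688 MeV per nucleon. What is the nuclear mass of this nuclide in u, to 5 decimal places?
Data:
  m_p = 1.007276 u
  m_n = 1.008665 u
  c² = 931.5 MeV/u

Total binding energy = 79 × 8.688 = 686.352 MeV
Mass defect = 686.352 MeV / (931.5 MeV/u) = 0.7368245 u
Constituent mass = 35(1.007276) + 44(1.008665) = 79.635920 u
Nuclear mass = 79.635920 − 0.7368245 = 78.8990955 u ≈ 78.89910 u (to 5 decimal places)

78.89910 u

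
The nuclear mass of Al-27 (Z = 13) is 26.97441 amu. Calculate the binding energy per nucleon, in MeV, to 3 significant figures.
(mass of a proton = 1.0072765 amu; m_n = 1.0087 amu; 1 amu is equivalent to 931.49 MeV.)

Σm = 13·m_p + 14·m_n = 13.0945945 + 14.1218 = 27.2163945 amu
Mass defect Δm = 27.2163945 − 26.97441 = 0.2419845 amu
Converting to energy: 0.2419845 amu × 931.49 MeV/amu = 225.406 MeV
BE/A = 225.406 MeV / 27 = 8.348 MeV/nucleon

8.35 MeV/nucleon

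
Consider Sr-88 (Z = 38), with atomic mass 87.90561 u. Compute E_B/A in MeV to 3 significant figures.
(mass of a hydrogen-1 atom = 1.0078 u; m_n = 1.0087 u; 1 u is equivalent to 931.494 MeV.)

The nucleus contains 38 protons and 88 − 38 = 50 neutrons.
Mass of separated nucleons = 38(1.0078) + 50(1.0087) = 38.2964 + 50.4350 = 88.7314 u
Mass defect Δm = 88.7314 − 87.90561 = 0.82579 u
E_B = 0.82579 × 931.494 = 769.218 MeV
Dividing by A = 88 gives 8.741 MeV per nucleon.

8.74 MeV/nucleon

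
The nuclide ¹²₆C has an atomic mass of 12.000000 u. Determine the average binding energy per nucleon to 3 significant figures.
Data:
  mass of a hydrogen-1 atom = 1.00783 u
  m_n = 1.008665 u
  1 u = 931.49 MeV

7.68 MeV/nucleon

Z = 6, so N = A − Z = 12 − 6 = 6.
Σm = 6·m(¹H) + 6·m_n = 6.04698 + 6.051990 = 12.098970 u
Δm = 12.098970 − 12.000000 = 0.098970 u
E_B = 0.098970 × 931.49 = 92.1896 MeV
BE/A = 92.1896 MeV / 12 = 7.682 MeV/nucleon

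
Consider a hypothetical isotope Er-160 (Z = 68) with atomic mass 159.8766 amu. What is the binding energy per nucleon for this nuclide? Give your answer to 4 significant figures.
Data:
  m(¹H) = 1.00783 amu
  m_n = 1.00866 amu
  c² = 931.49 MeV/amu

8.457 MeV/nucleon

Σm = 68·m(¹H) + 92·m_n = 68.53244 + 92.79672 = 161.32916 amu
Mass defect Δm = 161.32916 − 159.8766 = 1.45256 amu
Binding energy = Δm·c² = 1.45256 × 931.49 MeV/amu = 1353.05 MeV
BE/A = 1353.05 MeV / 160 = 8.457 MeV/nucleon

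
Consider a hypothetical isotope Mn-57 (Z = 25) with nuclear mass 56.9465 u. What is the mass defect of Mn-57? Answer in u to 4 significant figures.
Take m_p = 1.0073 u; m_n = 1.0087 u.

Mass of separated nucleons = 25(1.0073) + 32(1.0087) = 25.1825 + 32.2784 = 57.4609 u
The mass defect is 57.4609 − 56.9465 = 0.5144 u.

0.5144 u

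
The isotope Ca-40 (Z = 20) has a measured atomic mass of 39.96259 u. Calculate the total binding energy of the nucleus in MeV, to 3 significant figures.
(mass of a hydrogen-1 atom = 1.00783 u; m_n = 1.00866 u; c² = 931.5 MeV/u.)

Total constituent mass: 20 × 1.00783 + 20 × 1.00866 = 40.32980 u
Mass defect Δm = 40.32980 − 39.96259 = 0.36721 u
Binding energy = Δm·c² = 0.36721 × 931.5 MeV/u = 342.056 MeV

342 MeV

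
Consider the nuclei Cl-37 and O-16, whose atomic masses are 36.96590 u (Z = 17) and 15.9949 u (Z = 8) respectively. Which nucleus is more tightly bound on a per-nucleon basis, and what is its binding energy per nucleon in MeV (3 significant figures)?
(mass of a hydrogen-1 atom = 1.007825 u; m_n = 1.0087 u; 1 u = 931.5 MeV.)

Cl-37; 8.59 MeV/nucleon

Cl-37: Σm = 17(1.007825) + 20(1.0087) = 37.307025 u; Δm = 0.341125 u; E_B = 317.76 MeV; E_B/A = 8.588 MeV
O-16: Σm = 8(1.007825) + 8(1.0087) = 16.132200 u; Δm = 0.137300 u; E_B = 127.89 MeV; E_B/A = 7.993 MeV
Cl-37 has the higher binding energy per nucleon, so it is the more tightly bound nucleus.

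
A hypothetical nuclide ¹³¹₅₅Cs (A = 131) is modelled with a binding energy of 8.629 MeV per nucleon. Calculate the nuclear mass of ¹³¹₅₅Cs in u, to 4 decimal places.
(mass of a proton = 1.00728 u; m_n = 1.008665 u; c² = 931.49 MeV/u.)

130.8454 u

Total binding energy = 131 × 8.629 = 1130.399 MeV
Mass defect = 1130.399 MeV / (931.49 MeV/u) = 1.213539 u
Constituent mass = 55(1.00728) + 76(1.008665) = 132.058940 u
Nuclear mass = 132.058940 − 1.213539 = 130.845401 u ≈ 130.8454 u (to 4 decimal places)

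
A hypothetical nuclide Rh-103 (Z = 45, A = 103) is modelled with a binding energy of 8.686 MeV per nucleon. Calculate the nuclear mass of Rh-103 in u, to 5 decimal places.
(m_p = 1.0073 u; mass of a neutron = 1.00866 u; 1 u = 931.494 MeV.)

Total binding energy = 103 × 8.686 = 894.658 MeV
Mass defect = 894.658 MeV / (931.494 MeV/u) = 0.9604549 u
Constituent mass = 45(1.0073) + 58(1.00866) = 103.83078 u
Nuclear mass = 103.83078 − 0.9604549 = 102.8703251 u ≈ 102.87033 u (to 5 decimal places)

102.87033 u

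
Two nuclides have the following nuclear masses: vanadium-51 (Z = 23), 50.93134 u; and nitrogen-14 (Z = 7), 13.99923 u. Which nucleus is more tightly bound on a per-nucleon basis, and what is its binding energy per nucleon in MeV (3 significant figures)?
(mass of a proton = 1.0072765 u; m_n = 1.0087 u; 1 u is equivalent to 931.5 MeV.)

vanadium-51: Σm = 23(1.0072765) + 28(1.0087) = 51.4109595 u; Δm = 0.4796195 u; E_B = 446.77 MeV; E_B/A = 8.760 MeV
nitrogen-14: Σm = 7(1.0072765) + 7(1.0087) = 14.1118355 u; Δm = 0.1126055 u; E_B = 104.89 MeV; E_B/A = 7.492 MeV
vanadium-51 has the higher binding energy per nucleon, so it is the more tightly bound nucleus.

vanadium-51; 8.76 MeV/nucleon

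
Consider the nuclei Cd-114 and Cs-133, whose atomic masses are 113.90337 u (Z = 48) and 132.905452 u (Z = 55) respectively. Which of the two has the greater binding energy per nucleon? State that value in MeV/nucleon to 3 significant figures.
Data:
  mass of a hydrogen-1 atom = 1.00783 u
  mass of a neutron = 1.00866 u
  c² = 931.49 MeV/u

Cd-114; 8.53 MeV/nucleon

Cd-114: Σm = 48(1.00783) + 66(1.00866) = 114.94740 u; Δm = 1.04403 u; E_B = 972.50 MeV; E_B/A = 8.531 MeV
Cs-133: Σm = 55(1.00783) + 78(1.00866) = 134.10613 u; Δm = 1.200678 u; E_B = 1118.4 MeV; E_B/A = 8.409 MeV
Cd-114 has the higher binding energy per nucleon, so it is the more tightly bound nucleus.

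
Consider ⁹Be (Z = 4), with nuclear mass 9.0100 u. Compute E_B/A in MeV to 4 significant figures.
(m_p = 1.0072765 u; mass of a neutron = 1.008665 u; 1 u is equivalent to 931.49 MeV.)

6.462 MeV/nucleon

The nucleus contains 4 protons and 9 − 4 = 5 neutrons.
Mass of separated nucleons = 4(1.0072765) + 5(1.008665) = 4.0291060 + 5.043325 = 9.0724310 u
Mass defect Δm = 9.0724310 − 9.0100 = 0.0624310 u
Converting to energy: 0.0624310 u × 931.49 MeV/u = 58.1539 MeV
Dividing by A = 9 gives 6.462 MeV per nucleon.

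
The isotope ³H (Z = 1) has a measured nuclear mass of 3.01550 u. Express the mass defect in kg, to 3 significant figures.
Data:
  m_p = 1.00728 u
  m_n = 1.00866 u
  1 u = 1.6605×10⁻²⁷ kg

1.51e-29 kg

Z = 1, so N = A − Z = 3 − 1 = 2.
Σm = 1·m_p + 2·m_n = 1.00728 + 2.01732 = 3.02460 u
Mass defect Δm = 3.02460 − 3.01550 = 0.00910 u
In SI units: 0.00910 u × 1.6605×10⁻²⁷ kg/u = 1.5111e-29 kg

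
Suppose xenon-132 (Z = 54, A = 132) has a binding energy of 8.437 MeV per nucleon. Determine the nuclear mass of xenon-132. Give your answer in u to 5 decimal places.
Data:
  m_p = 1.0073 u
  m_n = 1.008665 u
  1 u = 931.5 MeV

Total binding energy = 132 × 8.437 = 1113.684 MeV
Mass defect = 1113.684 MeV / (931.5 MeV/u) = 1.1955813 u
Constituent mass = 54(1.0073) + 78(1.008665) = 133.070070 u
Nuclear mass = 133.070070 − 1.1955813 = 131.8744887 u ≈ 131.87449 u (to 5 decimal places)

131.87449 u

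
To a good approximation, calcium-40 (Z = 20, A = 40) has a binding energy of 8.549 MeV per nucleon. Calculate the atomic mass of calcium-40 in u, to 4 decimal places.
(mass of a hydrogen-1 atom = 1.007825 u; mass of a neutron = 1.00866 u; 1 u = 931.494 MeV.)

39.9626 u

Total binding energy = 40 × 8.549 = 341.960 MeV
Mass defect = 341.960 MeV / (931.494 MeV/u) = 0.367109 u
Constituent mass = 20(1.007825) + 20(1.00866) = 40.329700 u
Atomic mass = 40.329700 − 0.367109 = 39.962591 u ≈ 39.9626 u (to 4 decimal places)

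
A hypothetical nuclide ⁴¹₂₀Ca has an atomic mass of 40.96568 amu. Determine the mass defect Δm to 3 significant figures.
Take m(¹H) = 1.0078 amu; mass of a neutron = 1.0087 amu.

0.373 amu

Σm = 20·m(¹H) + 21·m_n = 20.1560 + 21.1827 = 41.3387 amu
Mass defect Δm = 41.3387 − 40.96568 = 0.37302 amu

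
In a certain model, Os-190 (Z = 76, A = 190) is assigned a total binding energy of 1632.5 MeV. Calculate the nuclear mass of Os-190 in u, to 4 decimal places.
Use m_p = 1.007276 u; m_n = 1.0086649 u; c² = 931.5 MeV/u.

Mass defect = 1632.5 MeV / (931.5 MeV/u) = 1.752550 u
Constituent mass = 76(1.007276) + 114(1.0086649) = 191.5407746 u
Nuclear mass = 191.5407746 − 1.752550 = 189.7882246 u ≈ 189.7882 u (to 4 decimal places)

189.7882 u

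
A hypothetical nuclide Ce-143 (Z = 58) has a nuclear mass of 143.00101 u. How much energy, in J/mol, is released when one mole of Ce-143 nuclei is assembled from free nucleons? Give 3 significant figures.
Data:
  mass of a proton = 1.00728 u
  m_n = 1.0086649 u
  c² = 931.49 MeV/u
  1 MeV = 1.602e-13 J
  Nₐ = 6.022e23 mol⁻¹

1.04e+14 J/mol

Z = 58, so N = A − Z = 143 − 58 = 85.
Mass of separated nucleons = 58(1.00728) + 85(1.0086649) = 58.42224 + 85.7365165 = 144.1587565 u
Mass defect Δm = 144.1587565 − 143.00101 = 1.1577465 u
Converting to energy: 1.1577465 u × 931.49 MeV/u = 1078.43 MeV
Per nucleus in joules: 1078.43 MeV × 1.602e-13 J/MeV = 1.7276e-10 J
Per mole: 1.7276e-10 J × 6.022e23 mol⁻¹ = 1.0404e+14 J/mol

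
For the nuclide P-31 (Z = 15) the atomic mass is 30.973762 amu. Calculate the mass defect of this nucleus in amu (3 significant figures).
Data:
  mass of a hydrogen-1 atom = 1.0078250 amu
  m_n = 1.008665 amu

With 15 protons and 16 neutrons (A = 31):
Σm = 15·m(¹H) + 16·m_n = 15.1173750 + 16.138640 = 31.2560150 amu
Mass defect Δm = 31.2560150 − 30.973762 = 0.2822530 amu

0.282 amu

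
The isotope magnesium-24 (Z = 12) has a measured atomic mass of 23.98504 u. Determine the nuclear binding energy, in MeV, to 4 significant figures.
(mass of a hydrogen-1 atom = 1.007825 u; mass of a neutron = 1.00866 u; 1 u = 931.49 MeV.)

Z = 12, so N = A − Z = 24 − 12 = 12.
Mass of separated nucleons = 12(1.007825) + 12(1.00866) = 12.093900 + 12.10392 = 24.197820 u
Δm = 24.197820 − 23.98504 = 0.212780 u
Converting to energy: 0.212780 u × 931.49 MeV/u = 198.202 MeV

198.2 MeV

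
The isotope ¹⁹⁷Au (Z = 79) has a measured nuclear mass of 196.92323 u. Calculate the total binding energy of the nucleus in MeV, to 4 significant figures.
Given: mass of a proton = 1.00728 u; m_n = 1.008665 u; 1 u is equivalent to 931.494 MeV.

1560 MeV

Z = 79, so N = A − Z = 197 − 79 = 118.
Σm = 79·m_p + 118·m_n = 79.57512 + 119.022470 = 198.597590 u
The mass defect is 198.597590 − 196.92323 = 1.674360 u.
E_B = 1.674360 × 931.494 = 1559.66 MeV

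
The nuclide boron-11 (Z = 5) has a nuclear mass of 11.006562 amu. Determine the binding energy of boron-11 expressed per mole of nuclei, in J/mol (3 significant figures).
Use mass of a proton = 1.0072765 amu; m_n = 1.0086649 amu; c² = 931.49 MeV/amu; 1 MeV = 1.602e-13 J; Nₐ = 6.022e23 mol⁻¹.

Total constituent mass: 5 × 1.0072765 + 6 × 1.0086649 = 11.0883719 amu
Δm = 11.0883719 − 11.006562 = 0.0818099 amu
Converting to energy: 0.0818099 amu × 931.49 MeV/amu = 76.2051 MeV
Per nucleus in joules: 76.2051 MeV × 1.602e-13 J/MeV = 1.2208e-11 J
Per mole: 1.2208e-11 J × 6.022e23 mol⁻¹ = 7.3517e+12 J/mol

7.35e+12 J/mol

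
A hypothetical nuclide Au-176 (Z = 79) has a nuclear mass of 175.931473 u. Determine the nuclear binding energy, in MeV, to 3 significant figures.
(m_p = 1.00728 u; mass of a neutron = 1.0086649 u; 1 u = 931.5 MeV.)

1380 MeV

Mass of separated nucleons = 79(1.00728) + 97(1.0086649) = 79.57512 + 97.8404953 = 177.4156153 u
The mass defect is 177.4156153 − 175.931473 = 1.4841423 u.
Binding energy = Δm·c² = 1.4841423 × 931.5 MeV/u = 1382.48 MeV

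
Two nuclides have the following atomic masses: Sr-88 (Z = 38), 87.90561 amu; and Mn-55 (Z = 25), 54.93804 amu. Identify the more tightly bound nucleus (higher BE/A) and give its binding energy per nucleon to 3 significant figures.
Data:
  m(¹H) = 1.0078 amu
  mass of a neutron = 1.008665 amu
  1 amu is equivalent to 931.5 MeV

Mn-55; 8.75 MeV/nucleon

Sr-88: Σm = 38(1.0078) + 50(1.008665) = 88.729650 amu; Δm = 0.824040 amu; E_B = 767.59 MeV; E_B/A = 8.723 MeV
Mn-55: Σm = 25(1.0078) + 30(1.008665) = 55.454950 amu; Δm = 0.516910 amu; E_B = 481.502 MeV; E_B/A = 8.7546 MeV
Mn-55 has the higher binding energy per nucleon, so it is the more tightly bound nucleus.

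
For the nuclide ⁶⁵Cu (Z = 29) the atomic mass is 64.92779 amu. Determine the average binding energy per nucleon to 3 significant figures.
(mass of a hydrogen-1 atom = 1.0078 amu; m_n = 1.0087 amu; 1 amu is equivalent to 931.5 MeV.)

Total constituent mass: 29 × 1.0078 + 36 × 1.0087 = 65.5394 amu
The mass defect is 65.5394 − 64.92779 = 0.61161 amu.
Binding energy = Δm·c² = 0.61161 × 931.5 MeV/amu = 569.715 MeV
Per nucleon: 569.715 / 65 = 8.7648 MeV

8.76 MeV/nucleon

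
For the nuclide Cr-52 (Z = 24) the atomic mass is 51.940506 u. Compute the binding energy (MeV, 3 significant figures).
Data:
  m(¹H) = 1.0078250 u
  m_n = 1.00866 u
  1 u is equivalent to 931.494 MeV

The nucleus contains 24 protons and 52 − 24 = 28 neutrons.
Σm = 24·m(¹H) + 28·m_n = 24.1878000 + 28.24248 = 52.4302800 u
The mass defect is 52.4302800 − 51.940506 = 0.4897740 u.
Converting to energy: 0.4897740 u × 931.494 MeV/u = 456.222 MeV

456 MeV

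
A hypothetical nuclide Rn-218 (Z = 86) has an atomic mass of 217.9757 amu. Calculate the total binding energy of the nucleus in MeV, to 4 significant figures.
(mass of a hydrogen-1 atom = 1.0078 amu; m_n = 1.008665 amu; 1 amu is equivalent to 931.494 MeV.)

Σm = 86·m(¹H) + 132·m_n = 86.6708 + 133.143780 = 219.814580 amu
Δm = 219.814580 − 217.9757 = 1.838880 amu
E_B = 1.838880 × 931.494 = 1712.91 MeV

1713 MeV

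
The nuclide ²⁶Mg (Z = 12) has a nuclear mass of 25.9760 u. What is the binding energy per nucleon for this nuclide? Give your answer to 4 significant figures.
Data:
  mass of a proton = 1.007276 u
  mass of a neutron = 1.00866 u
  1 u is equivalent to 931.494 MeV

8.332 MeV/nucleon

With 12 protons and 14 neutrons (A = 26):
Mass of separated nucleons = 12(1.007276) + 14(1.00866) = 12.087312 + 14.12124 = 26.208552 u
The mass defect is 26.208552 − 25.9760 = 0.232552 u.
Converting to energy: 0.232552 u × 931.494 MeV/u = 216.621 MeV
Per nucleon: 216.621 / 26 = 8.332 MeV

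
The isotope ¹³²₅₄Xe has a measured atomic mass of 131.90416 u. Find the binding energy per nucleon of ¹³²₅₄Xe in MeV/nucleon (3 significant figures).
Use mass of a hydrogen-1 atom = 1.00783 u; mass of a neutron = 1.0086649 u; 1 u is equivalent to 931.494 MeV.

Mass of separated nucleons = 54(1.00783) + 78(1.0086649) = 54.42282 + 78.6758622 = 133.0986822 u
Mass defect Δm = 133.0986822 − 131.90416 = 1.1945222 u
Binding energy = Δm·c² = 1.1945222 × 931.494 MeV/u = 1112.69 MeV
Per nucleon: 1112.69 / 132 = 8.429 MeV

8.43 MeV/nucleon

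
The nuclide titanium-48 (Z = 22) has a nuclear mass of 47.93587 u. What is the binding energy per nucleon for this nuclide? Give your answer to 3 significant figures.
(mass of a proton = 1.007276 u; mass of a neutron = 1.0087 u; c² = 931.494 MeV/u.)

8.74 MeV/nucleon

The nucleus contains 22 protons and 48 − 22 = 26 neutrons.
Σm = 22·m_p + 26·m_n = 22.160072 + 26.2262 = 48.386272 u
The mass defect is 48.386272 − 47.93587 = 0.450402 u.
Converting to energy: 0.450402 u × 931.494 MeV/u = 419.547 MeV
Dividing by A = 48 gives 8.741 MeV per nucleon.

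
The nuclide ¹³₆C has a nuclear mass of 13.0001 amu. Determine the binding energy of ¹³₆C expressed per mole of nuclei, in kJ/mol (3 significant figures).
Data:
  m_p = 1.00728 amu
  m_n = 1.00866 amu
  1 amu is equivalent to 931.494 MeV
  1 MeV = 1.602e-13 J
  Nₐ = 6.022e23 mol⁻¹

Mass of separated nucleons = 6(1.00728) + 7(1.00866) = 6.04368 + 7.06062 = 13.10430 amu
Δm = 13.10430 − 13.0001 = 0.10420 amu
E_B = 0.10420 × 931.494 = 97.0617 MeV
Per nucleus in joules: 97.0617 MeV × 1.602e-13 J/MeV = 1.5549e-11 J
Per mole: 1.5549e-11 J × 6.022e23 mol⁻¹ = 9.3636e+12 J/mol

9.36e+09 kJ/mol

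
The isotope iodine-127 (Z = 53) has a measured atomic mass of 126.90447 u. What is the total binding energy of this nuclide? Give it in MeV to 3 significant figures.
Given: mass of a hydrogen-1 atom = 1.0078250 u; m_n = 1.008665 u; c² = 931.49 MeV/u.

1070 MeV

Total constituent mass: 53 × 1.0078250 + 74 × 1.008665 = 128.0559350 u
The mass defect is 128.0559350 − 126.90447 = 1.1514650 u.
E_B = 1.1514650 × 931.49 = 1072.58 MeV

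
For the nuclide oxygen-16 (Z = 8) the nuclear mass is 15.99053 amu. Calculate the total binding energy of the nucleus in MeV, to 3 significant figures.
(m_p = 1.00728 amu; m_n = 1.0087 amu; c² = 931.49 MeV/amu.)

With 8 protons and 8 neutrons (A = 16):
Mass of separated nucleons = 8(1.00728) + 8(1.0087) = 8.05824 + 8.0696 = 16.12784 amu
The mass defect is 16.12784 − 15.99053 = 0.13731 amu.
E_B = 0.13731 × 931.49 = 127.903 MeV

128 MeV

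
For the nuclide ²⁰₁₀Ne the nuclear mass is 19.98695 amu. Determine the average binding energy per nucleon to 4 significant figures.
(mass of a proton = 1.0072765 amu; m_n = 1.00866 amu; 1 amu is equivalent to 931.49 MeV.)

8.030 MeV/nucleon

Total constituent mass: 10 × 1.0072765 + 10 × 1.00866 = 20.1593650 amu
Mass defect Δm = 20.1593650 − 19.98695 = 0.1724150 amu
Binding energy = Δm·c² = 0.1724150 × 931.49 MeV/amu = 160.603 MeV
BE/A = 160.603 MeV / 20 = 8.030 MeV/nucleon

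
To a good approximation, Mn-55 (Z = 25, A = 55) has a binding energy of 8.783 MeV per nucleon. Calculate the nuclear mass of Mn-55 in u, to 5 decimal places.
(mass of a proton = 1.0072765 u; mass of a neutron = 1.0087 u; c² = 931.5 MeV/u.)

54.92432 u

Total binding energy = 55 × 8.783 = 483.065 MeV
Mass defect = 483.065 MeV / (931.5 MeV/u) = 0.5185883 u
Constituent mass = 25(1.0072765) + 30(1.0087) = 55.4429125 u
Nuclear mass = 55.4429125 − 0.5185883 = 54.9243242 u ≈ 54.92432 u (to 5 decimal places)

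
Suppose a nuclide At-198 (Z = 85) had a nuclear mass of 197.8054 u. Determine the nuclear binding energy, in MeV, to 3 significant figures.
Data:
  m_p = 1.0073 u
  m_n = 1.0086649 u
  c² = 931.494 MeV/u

1670 MeV

Z = 85, so N = A − Z = 198 − 85 = 113.
Mass of separated nucleons = 85(1.0073) + 113(1.0086649) = 85.6205 + 113.9791337 = 199.5996337 u
The mass defect is 199.5996337 − 197.8054 = 1.7942337 u.
Converting to energy: 1.7942337 u × 931.494 MeV/u = 1671.32 MeV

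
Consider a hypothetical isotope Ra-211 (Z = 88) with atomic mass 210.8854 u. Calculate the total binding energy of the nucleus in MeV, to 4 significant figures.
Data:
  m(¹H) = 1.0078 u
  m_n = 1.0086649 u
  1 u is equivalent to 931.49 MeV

Total constituent mass: 88 × 1.0078 + 123 × 1.0086649 = 212.7521827 u
The mass defect is 212.7521827 − 210.8854 = 1.8667827 u.
E_B = 1.8667827 × 931.49 = 1738.89 MeV

1739 MeV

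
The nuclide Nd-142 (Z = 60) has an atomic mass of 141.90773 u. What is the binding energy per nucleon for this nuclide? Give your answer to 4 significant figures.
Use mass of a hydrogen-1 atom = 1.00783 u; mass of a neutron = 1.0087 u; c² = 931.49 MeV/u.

8.367 MeV/nucleon

The nucleus contains 60 protons and 142 − 60 = 82 neutrons.
Mass of separated nucleons = 60(1.00783) + 82(1.0087) = 60.46980 + 82.7134 = 143.18320 u
The mass defect is 143.18320 − 141.90773 = 1.27547 u.
Binding energy = Δm·c² = 1.27547 × 931.49 MeV/u = 1188.09 MeV
Per nucleon: 1188.09 / 142 = 8.367 MeV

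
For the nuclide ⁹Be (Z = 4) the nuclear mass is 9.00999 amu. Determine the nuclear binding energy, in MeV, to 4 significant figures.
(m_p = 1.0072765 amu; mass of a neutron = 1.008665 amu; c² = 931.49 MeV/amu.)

58.16 MeV

Z = 4, so N = A − Z = 9 − 4 = 5.
Σm = 4·m_p + 5·m_n = 4.0291060 + 5.043325 = 9.0724310 amu
Mass defect Δm = 9.0724310 − 9.00999 = 0.0624410 amu
Converting to energy: 0.0624410 amu × 931.49 MeV/amu = 58.1632 MeV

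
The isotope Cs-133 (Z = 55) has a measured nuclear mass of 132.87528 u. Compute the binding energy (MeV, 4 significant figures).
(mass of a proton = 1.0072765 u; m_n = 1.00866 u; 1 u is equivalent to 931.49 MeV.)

1118 MeV

Mass of separated nucleons = 55(1.0072765) + 78(1.00866) = 55.4002075 + 78.67548 = 134.0756875 u
Δm = 134.0756875 − 132.87528 = 1.2004075 u
E_B = 1.2004075 × 931.49 = 1118.17 MeV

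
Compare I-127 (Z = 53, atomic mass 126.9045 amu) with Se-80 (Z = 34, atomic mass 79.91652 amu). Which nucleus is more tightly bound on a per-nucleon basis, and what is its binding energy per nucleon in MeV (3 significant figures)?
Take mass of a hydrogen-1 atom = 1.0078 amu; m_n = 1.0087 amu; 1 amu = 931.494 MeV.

Se-80; 8.72 MeV/nucleon

I-127: Σm = 53(1.0078) + 74(1.0087) = 128.0572 amu; Δm = 1.1527 amu; E_B = 1073.73 MeV; E_B/A = 8.4546 MeV
Se-80: Σm = 34(1.0078) + 46(1.0087) = 80.6654 amu; Δm = 0.74888 amu; E_B = 697.58 MeV; E_B/A = 8.720 MeV
Se-80 has the higher binding energy per nucleon, so it is the more tightly bound nucleus.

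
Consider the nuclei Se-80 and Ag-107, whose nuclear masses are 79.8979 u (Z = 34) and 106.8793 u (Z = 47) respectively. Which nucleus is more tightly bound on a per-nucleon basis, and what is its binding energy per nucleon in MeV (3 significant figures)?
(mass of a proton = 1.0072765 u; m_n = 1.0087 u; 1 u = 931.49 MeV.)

Se-80: Σm = 34(1.0072765) + 46(1.0087) = 80.6476010 u; Δm = 0.7497010 u; E_B = 698.34 MeV; E_B/A = 8.729 MeV
Ag-107: Σm = 47(1.0072765) + 60(1.0087) = 107.8639955 u; Δm = 0.9846955 u; E_B = 917.23 MeV; E_B/A = 8.572 MeV
Se-80 has the higher binding energy per nucleon, so it is the more tightly bound nucleus.

Se-80; 8.73 MeV/nucleon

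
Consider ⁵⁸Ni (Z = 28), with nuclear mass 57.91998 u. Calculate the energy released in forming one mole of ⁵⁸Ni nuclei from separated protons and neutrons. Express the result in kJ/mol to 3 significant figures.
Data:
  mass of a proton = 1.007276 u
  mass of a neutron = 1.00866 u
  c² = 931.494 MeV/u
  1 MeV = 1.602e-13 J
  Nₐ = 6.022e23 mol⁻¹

Σm = 28·m_p + 30·m_n = 28.203728 + 30.25980 = 58.463528 u
Mass defect Δm = 58.463528 − 57.91998 = 0.543548 u
Binding energy = Δm·c² = 0.543548 × 931.494 MeV/u = 506.312 MeV
Per nucleus in joules: 506.312 MeV × 1.602e-13 J/MeV = 8.1111e-11 J
Per mole: 8.1111e-11 J × 6.022e23 mol⁻¹ = 4.8845e+13 J/mol

4.88e+10 kJ/mol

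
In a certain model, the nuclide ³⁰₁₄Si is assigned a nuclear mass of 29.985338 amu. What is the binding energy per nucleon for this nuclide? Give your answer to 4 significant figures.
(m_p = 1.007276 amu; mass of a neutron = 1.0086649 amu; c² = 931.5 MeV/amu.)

Σm = 14·m_p + 16·m_n = 14.101864 + 16.1386384 = 30.2405024 amu
Δm = 30.2405024 − 29.985338 = 0.2551644 amu
Binding energy = Δm·c² = 0.2551644 × 931.5 MeV/amu = 237.686 MeV
Dividing by A = 30 gives 7.923 MeV per nucleon.

7.923 MeV/nucleon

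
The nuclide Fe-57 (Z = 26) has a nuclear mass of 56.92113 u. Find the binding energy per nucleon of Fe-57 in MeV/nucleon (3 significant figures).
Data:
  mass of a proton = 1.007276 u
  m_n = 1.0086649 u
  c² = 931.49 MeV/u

8.77 MeV/nucleon

Z = 26, so N = A − Z = 57 − 26 = 31.
Total constituent mass: 26 × 1.007276 + 31 × 1.0086649 = 57.4577879 u
Δm = 57.4577879 − 56.92113 = 0.5366579 u
Converting to energy: 0.5366579 u × 931.49 MeV/u = 499.891 MeV
Dividing by A = 57 gives 8.770 MeV per nucleon.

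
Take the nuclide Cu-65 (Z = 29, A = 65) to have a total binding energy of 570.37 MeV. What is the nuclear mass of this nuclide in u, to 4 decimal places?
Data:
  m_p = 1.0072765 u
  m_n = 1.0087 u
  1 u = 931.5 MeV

64.9119 u

Mass defect = 570.37 MeV / (931.5 MeV/u) = 0.612313 u
Constituent mass = 29(1.0072765) + 36(1.0087) = 65.5242185 u
Nuclear mass = 65.5242185 − 0.612313 = 64.9119055 u ≈ 64.9119 u (to 4 decimal places)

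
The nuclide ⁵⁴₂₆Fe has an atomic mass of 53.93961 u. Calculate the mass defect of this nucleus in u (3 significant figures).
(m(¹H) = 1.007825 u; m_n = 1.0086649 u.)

0.506 u

Mass of separated nucleons = 26(1.007825) + 28(1.0086649) = 26.203450 + 28.2426172 = 54.4460672 u
Mass defect Δm = 54.4460672 − 53.93961 = 0.5064572 u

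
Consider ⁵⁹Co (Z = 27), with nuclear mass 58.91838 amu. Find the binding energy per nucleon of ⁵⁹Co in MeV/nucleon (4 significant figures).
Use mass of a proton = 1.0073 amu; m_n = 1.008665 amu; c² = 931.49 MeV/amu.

The nucleus contains 27 protons and 59 − 27 = 32 neutrons.
Σm = 27·m_p + 32·m_n = 27.1971 + 32.277280 = 59.474380 amu
Mass defect Δm = 59.474380 − 58.91838 = 0.556000 amu
Converting to energy: 0.556000 amu × 931.49 MeV/amu = 517.908 MeV
BE/A = 517.908 MeV / 59 = 8.778 MeV/nucleon

8.778 MeV/nucleon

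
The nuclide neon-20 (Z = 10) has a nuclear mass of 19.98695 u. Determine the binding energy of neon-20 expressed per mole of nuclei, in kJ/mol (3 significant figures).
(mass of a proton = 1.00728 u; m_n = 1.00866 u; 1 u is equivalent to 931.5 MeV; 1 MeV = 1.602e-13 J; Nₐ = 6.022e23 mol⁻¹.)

The nucleus contains 10 protons and 20 − 10 = 10 neutrons.
Mass of separated nucleons = 10(1.00728) + 10(1.00866) = 10.07280 + 10.08660 = 20.15940 u
Δm = 20.15940 − 19.98695 = 0.17245 u
Converting to energy: 0.17245 u × 931.5 MeV/u = 160.637 MeV
Per nucleus in joules: 160.637 MeV × 1.602e-13 J/MeV = 2.5734e-11 J
Per mole: 2.5734e-11 J × 6.022e23 mol⁻¹ = 1.5497e+13 J/mol

1.55e+10 kJ/mol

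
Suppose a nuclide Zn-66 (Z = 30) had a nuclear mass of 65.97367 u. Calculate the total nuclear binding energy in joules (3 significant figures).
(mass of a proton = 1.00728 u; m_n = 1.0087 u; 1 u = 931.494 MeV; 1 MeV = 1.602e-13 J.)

Total constituent mass: 30 × 1.00728 + 36 × 1.0087 = 66.53160 u
Mass defect Δm = 66.53160 − 65.97367 = 0.55793 u
Converting to energy: 0.55793 u × 931.494 MeV/u = 519.708 MeV
In joules: 519.708 MeV × 1.602e-13 J/MeV = 8.3257e-11 J

8.33e-11 J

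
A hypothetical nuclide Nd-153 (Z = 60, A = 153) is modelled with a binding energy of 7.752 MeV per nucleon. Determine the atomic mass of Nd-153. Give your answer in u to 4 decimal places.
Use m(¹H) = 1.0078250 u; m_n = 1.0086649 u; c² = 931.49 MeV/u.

Total binding energy = 153 × 7.752 = 1186.056 MeV
Mass defect = 1186.056 MeV / (931.49 MeV/u) = 1.273289 u
Constituent mass = 60(1.0078250) + 93(1.0086649) = 154.2753357 u
Atomic mass = 154.2753357 − 1.273289 = 153.0020467 u ≈ 153.0020 u (to 4 decimal places)

153.0020 u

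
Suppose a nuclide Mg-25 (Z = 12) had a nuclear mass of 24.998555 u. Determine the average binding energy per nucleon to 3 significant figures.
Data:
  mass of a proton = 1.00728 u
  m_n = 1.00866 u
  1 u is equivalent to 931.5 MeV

7.50 MeV/nucleon

The nucleus contains 12 protons and 25 − 12 = 13 neutrons.
Total constituent mass: 12 × 1.00728 + 13 × 1.00866 = 25.19994 u
Mass defect Δm = 25.19994 − 24.998555 = 0.201385 u
Converting to energy: 0.201385 u × 931.5 MeV/u = 187.590 MeV
BE/A = 187.590 MeV / 25 = 7.504 MeV/nucleon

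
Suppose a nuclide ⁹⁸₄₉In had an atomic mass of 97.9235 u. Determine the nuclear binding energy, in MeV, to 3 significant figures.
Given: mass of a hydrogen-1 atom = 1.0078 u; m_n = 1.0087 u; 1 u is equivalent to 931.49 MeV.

The nucleus contains 49 protons and 98 − 49 = 49 neutrons.
Total constituent mass: 49 × 1.0078 + 49 × 1.0087 = 98.8085 u
Mass defect Δm = 98.8085 − 97.9235 = 0.8850 u
Binding energy = Δm·c² = 0.8850 × 931.49 MeV/u = 824.369 MeV

824 MeV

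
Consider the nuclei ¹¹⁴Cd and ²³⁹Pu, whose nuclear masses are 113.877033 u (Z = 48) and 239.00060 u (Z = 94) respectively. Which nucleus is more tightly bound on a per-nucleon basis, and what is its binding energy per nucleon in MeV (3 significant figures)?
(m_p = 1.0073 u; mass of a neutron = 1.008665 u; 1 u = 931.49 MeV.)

¹¹⁴Cd; 8.54 MeV/nucleon

¹¹⁴Cd: Σm = 48(1.0073) + 66(1.008665) = 114.922290 u; Δm = 1.045257 u; E_B = 973.65 MeV; E_B/A = 8.541 MeV
²³⁹Pu: Σm = 94(1.0073) + 145(1.008665) = 240.942625 u; Δm = 1.942025 u; E_B = 1809.0 MeV; E_B/A = 7.569 MeV
¹¹⁴Cd has the higher binding energy per nucleon, so it is the more tightly bound nucleus.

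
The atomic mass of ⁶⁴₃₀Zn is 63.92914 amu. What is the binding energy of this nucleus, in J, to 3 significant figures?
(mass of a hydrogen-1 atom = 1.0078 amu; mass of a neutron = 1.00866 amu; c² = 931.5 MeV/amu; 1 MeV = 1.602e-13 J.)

8.94e-11 J

The nucleus contains 30 protons and 64 − 30 = 34 neutrons.
Mass of separated nucleons = 30(1.0078) + 34(1.00866) = 30.2340 + 34.29444 = 64.52844 amu
The mass defect is 64.52844 − 63.92914 = 0.59930 amu.
Binding energy = Δm·c² = 0.59930 × 931.5 MeV/amu = 558.248 MeV
In joules: 558.248 MeV × 1.602e-13 J/MeV = 8.9431e-11 J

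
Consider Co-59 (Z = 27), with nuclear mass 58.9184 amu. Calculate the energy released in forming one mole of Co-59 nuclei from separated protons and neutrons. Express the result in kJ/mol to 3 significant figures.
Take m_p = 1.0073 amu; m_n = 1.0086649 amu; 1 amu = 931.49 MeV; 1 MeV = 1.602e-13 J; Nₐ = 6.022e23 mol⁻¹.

Z = 27, so N = A − Z = 59 − 27 = 32.
Σm = 27·m_p + 32·m_n = 27.1971 + 32.2772768 = 59.4743768 amu
The mass defect is 59.4743768 − 58.9184 = 0.5559768 amu.
E_B = 0.5559768 × 931.49 = 517.887 MeV
Per nucleus in joules: 517.887 MeV × 1.602e-13 J/MeV = 8.2965e-11 J
Per mole: 8.2965e-11 J × 6.022e23 mol⁻¹ = 4.9962e+13 J/mol

5.00e+10 kJ/mol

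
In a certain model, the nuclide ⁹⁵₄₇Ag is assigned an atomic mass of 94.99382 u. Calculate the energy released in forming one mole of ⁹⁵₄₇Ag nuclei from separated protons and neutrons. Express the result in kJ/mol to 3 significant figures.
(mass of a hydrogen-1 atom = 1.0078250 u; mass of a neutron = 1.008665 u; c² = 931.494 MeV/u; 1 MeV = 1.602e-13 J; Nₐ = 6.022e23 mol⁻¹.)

Mass of separated nucleons = 47(1.0078250) + 48(1.008665) = 47.3677750 + 48.415920 = 95.7836950 u
The mass defect is 95.7836950 − 94.99382 = 0.7898750 u.
Converting to energy: 0.7898750 u × 931.494 MeV/u = 735.764 MeV
Per nucleus in joules: 735.764 MeV × 1.602e-13 J/MeV = 1.1787e-10 J
Per mole: 1.1787e-10 J × 6.022e23 mol⁻¹ = 7.0981e+13 J/mol

7.10e+10 kJ/mol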